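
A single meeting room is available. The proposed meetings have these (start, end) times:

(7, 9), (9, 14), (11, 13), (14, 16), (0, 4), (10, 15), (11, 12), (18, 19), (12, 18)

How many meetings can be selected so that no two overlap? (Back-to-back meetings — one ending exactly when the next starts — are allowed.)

Order by finish time; keep every interval that doesn't clash with the previous kept one.
Sorted by end: (0,4)  (7,9)  (11,12)  (11,13)  (9,14)  (10,15)  (14,16)  (12,18)  (18,19)
take (0,4); take (7,9); take (11,12); take (14,16); take (18,19).
Selected 5 meetings.

5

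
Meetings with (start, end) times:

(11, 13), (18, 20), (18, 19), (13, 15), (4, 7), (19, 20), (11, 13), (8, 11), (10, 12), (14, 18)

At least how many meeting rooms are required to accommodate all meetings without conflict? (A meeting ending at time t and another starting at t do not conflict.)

3

Events (time:±→running): 4:+→1 7:-→0 8:+→1 10:+→2 11:-→1 11:+→2 11:+→3 … peak 3.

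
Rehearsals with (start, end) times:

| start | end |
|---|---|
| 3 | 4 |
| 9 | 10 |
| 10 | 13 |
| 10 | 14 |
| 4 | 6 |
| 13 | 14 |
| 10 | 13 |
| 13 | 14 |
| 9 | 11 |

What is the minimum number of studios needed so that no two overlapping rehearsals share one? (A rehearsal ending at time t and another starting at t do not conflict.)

4

Events (time:±→running): 3:+→1 4:-→0 4:+→1 6:-→0 9:+→1 9:+→2 10:-→1 10:+→2 10:+→3 10:+→4 … peak 4.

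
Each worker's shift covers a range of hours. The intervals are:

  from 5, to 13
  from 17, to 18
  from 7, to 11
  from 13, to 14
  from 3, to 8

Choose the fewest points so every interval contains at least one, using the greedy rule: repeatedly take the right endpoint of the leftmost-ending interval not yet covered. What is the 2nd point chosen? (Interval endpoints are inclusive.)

By right end: [3,8]  [7,11]  [5,13]  [13,14]  [17,18]
[3,8] uncovered → point at 8; [13,14] uncovered → point at 14; [17,18] uncovered → point at 18.
Points: 8, 14, 18 (3 total).

14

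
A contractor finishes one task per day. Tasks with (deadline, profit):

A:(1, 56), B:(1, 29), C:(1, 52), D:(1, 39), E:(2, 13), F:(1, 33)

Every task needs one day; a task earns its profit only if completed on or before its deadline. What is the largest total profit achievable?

69

Sort by profit descending; place each in the latest free slot ≤ its deadline.
By profit: A(d1,56), C(d1,52), D(d1,39), F(d1,33), B(d1,29), E(d2,13)
A→slot 1; C skipped; D skipped; F skipped; B skipped; E→slot 2.
Profit = 56 + 13 = 69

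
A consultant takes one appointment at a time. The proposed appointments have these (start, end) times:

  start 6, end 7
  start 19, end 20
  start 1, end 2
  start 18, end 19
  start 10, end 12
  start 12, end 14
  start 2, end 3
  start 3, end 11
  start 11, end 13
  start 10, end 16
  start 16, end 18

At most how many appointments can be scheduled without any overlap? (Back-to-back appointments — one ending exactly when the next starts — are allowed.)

8

Greedy by earliest finish: after sorting by end time, pick each interval compatible with the last pick.
Sorted by end: (1,2)  (2,3)  (6,7)  (3,11)  (10,12)  (11,13)  (12,14)  (10,16)  (16,18)  (18,19)  (19,20)
take (1,2); take (2,3); take (6,7); take (10,12); take (12,14); skip (10,16); take (16,18); take (18,19); take (19,20).
Selected 8 appointments.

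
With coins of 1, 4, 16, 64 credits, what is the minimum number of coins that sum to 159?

159 = 2×64 + 1×16 + 3×4 + 3×1
Total coins = 2 + 1 + 3 + 3 = 9

9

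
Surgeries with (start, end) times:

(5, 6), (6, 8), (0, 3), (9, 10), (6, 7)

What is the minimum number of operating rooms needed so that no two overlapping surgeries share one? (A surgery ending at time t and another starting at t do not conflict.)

2

starts: [0, 5, 6, 6, 9]
ends:   [3, 6, 7, 8, 10]
s0→1 e3→0 s5→1 e6→0 s6→1 s6→2  — peak 2.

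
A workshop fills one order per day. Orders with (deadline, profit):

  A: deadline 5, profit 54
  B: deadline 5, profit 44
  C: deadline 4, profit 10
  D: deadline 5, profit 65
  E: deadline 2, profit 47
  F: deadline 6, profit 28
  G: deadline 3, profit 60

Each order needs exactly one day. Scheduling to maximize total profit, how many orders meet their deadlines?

6

Profit order: D=65 G=60 A=54 E=47 B=44 F=28 C=10
Assign: D→slot 5, G→slot 3, A→slot 4, E→slot 2, B→slot 1, F→slot 6, C skipped.
Slots: [1:B] [2:E] [3:G] [4:A] [5:D] [6:F]
6 of 7 scheduled.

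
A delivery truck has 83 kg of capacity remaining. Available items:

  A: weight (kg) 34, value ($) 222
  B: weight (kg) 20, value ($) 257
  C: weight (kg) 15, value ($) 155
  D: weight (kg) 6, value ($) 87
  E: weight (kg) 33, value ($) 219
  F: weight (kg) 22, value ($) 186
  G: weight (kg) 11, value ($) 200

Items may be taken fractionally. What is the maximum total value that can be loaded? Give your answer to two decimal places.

Order: G (200/11=18.18) > D (87/6=14.50) > B (257/20=12.85) > C (155/15=10.33) > F (186/22=8.45) > E (219/33=6.64) > A (222/34=6.53)
Fill: take G (11 @ 200) → take D (6 @ 87) → take B (20 @ 257) → take C (15 @ 155) → take F (22 @ 186) → take 9/33 of E → 59.73; 83/83 used.
Total value = 944.73

944.73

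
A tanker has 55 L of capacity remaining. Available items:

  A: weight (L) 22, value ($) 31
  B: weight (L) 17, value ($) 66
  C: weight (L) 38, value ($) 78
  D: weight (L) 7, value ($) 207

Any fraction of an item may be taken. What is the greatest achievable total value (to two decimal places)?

Order: D (207/7=29.57) > B (66/17=3.88) > C (78/38=2.05) > A (31/22=1.41)
Fill: take D (7 @ 207) → take B (17 @ 66) → take 31/38 of C → 63.63; 55/55 used.
Total value = 336.63

336.63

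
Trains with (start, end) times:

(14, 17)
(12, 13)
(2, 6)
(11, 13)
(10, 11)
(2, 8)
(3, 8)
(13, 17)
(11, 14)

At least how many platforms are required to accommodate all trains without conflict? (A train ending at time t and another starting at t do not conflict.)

3

The answer is the maximum number of intervals overlapping at any instant.
starts: [2, 2, 3, 10, 11, 11, 12, 13, 14]
ends:   [6, 8, 8, 11, 13, 13, 14, 17, 17]
s2→1 s2→2 s3→3  — peak 3.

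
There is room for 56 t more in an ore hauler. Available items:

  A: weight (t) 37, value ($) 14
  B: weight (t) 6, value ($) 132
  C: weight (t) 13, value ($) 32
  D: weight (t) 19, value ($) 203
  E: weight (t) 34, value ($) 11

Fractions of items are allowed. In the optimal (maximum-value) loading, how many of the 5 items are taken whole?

3

Order: B (132/6=22.00) > D (203/19=10.68) > C (32/13=2.46) > A (14/37=0.38) > E (11/34=0.32)
Fill: take B (6 @ 132) → take D (19 @ 203) → take C (13 @ 32) → take 18/37 of A → 6.81; 56/56 used.
3 item(s) taken whole; one partial (take 18/37 of A).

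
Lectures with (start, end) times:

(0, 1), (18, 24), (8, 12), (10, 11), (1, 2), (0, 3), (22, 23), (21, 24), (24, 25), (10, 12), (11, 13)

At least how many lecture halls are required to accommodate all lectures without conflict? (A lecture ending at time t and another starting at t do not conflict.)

Events (time:±→running): 0:+→1 0:+→2 1:-→1 1:+→2 2:-→1 3:-→0 8:+→1 10:+→2 10:+→3 … peak 3.

3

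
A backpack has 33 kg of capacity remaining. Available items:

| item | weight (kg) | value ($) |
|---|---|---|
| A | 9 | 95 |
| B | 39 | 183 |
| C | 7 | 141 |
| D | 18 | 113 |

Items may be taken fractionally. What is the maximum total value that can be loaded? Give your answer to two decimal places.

342.72

Order: C (141/7=20.14) > A (95/9=10.56) > D (113/18=6.28) > B (183/39=4.69)
Fill: take C (7 @ 141) → take A (9 @ 95) → take 17/18 of D → 106.72; 33/33 used.
Total value = 342.72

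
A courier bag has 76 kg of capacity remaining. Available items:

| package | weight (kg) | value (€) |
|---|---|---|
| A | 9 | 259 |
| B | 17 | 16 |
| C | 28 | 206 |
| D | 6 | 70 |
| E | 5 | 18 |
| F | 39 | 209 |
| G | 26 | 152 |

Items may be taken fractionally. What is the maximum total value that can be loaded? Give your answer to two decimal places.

724.51

Greedy by value/weight ratio, highest first.
Ratios (sorted): A 28.78, D 11.67, C 7.36, G 5.85, F 5.36, E 3.60, B 0.94
take A (9 @ 259); take D (6 @ 70); take C (28 @ 206); take G (26 @ 152); take 7/39 of F → 37.51. Capacity used 76/76.
Total value = 724.51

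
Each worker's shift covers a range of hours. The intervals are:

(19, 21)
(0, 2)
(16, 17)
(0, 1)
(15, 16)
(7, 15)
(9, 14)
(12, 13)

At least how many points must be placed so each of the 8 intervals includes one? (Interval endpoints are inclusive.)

Process intervals by earliest right end; each time one isn't hit yet, stab at its right endpoint.
Sorted: [0,1] [0,2] [12,13] [9,14] [7,15] [15,16] [16,17] [19,21]
{[0,1],[0,2]} hit by 1; {[12,13],[9,14],[7,15]} hit by 13; {[15,16],[16,17]} hit by 16; {[19,21]} hit by 21.
Points: 1, 13, 16, 21 (4 total).

4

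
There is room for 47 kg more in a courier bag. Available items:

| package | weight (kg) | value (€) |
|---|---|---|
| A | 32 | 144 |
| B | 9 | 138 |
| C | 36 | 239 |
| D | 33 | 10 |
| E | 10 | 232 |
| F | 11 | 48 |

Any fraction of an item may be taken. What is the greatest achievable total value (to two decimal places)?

Ratios (sorted): E 23.20, B 15.33, C 6.64, A 4.50, F 4.36, D 0.30
take E (10 @ 232); take B (9 @ 138); take 28/36 of C → 185.89. Capacity used 47/47.
Total value = 555.89

555.89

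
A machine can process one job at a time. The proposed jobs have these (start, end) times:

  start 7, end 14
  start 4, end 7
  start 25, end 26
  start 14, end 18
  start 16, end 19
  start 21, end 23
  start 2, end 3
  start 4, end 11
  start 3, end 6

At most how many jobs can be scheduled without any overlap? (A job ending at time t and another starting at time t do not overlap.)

6

Sorted by end: (2,3)  (3,6)  (4,7)  (4,11)  (7,14)  (14,18)  (16,19)  (21,23)  (25,26)
take (2,3); take (3,6); take (7,14); take (14,18); take (21,23); take (25,26).
Selected 6 jobs.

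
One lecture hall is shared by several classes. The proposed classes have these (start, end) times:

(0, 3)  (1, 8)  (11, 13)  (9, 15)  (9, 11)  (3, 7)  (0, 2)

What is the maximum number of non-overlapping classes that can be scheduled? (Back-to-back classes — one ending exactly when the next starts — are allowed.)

Greedy by earliest finish: after sorting by end time, pick each interval compatible with the last pick.
Sorted by end: (0,2)  (0,3)  (3,7)  (1,8)  (9,11)  (11,13)  (9,15)
take (0,2); take (3,7); take (9,11); take (11,13); skip (9,15).
Selected 4 classes.

4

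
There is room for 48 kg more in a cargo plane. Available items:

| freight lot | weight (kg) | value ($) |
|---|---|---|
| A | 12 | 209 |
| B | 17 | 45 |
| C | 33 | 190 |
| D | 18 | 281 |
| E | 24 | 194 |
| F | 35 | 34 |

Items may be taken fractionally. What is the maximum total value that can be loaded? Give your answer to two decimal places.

Greedy by value/weight ratio, highest first.
Order: A (209/12=17.42) > D (281/18=15.61) > E (194/24=8.08) > C (190/33=5.76) > B (45/17=2.65) > F (34/35=0.97)
Fill: take A (12 @ 209) → take D (18 @ 281) → take 18/24 of E → 145.50; 48/48 used.
Total value = 635.50

635.50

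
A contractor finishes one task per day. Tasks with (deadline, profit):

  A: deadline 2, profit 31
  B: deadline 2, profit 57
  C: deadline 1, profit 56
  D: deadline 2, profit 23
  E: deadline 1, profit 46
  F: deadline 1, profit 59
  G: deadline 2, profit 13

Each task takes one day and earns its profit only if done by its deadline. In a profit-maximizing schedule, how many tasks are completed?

Take jobs in profit order; each goes to the latest open slot no later than its deadline.
Profit order: F=59 B=57 C=56 E=46 A=31 D=23 G=13
Assign: F→slot 1, B→slot 2, C skipped, E skipped, A skipped, D skipped, G skipped.
Slots: [1:F] [2:B]
2 of 7 scheduled.

2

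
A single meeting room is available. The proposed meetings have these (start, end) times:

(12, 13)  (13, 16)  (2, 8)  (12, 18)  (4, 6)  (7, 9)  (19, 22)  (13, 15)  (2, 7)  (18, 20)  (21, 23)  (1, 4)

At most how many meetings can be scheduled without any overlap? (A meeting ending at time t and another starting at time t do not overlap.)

7

Order by finish time; keep every interval that doesn't clash with the previous kept one.
By end time: (1,4), (4,6), (2,7), (2,8), (7,9), (12,13), (13,15), (13,16), (12,18), (18,20), (19,22), (21,23).
Pick (1,4); next start ≥ 4 → (4,6); next start ≥ 6 → (7,9); next start ≥ 9 → (12,13); next start ≥ 13 → (13,15); next start ≥ 15 → (18,20); next start ≥ 20 → (21,23).
Selected 7 meetings.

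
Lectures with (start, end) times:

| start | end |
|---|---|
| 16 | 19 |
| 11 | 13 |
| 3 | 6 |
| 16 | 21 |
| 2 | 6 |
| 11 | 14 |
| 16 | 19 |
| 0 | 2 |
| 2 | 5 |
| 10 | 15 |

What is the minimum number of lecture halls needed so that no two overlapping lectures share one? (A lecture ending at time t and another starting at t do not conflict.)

3

The answer is the maximum number of intervals overlapping at any instant.
Events (time:±→running): 0:+→1 2:-→0 2:+→1 2:+→2 3:+→3 … peak 3.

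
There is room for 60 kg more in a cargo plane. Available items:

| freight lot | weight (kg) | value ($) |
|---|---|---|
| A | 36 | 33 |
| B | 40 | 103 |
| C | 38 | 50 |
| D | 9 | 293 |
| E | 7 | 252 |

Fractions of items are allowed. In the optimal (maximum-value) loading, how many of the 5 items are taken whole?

3

Order: E (252/7=36.00) > D (293/9=32.56) > B (103/40=2.58) > C (50/38=1.32) > A (33/36=0.92)
Fill: take E (7 @ 252) → take D (9 @ 293) → take B (40 @ 103) → take 4/38 of C → 5.26; 60/60 used.
3 item(s) taken whole; one partial (take 4/38 of C).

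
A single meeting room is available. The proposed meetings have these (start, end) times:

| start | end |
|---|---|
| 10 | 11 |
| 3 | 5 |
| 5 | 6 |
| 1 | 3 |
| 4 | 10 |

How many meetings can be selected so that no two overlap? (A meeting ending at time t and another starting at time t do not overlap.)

4

Sort by end time and greedily take each interval whose start is ≥ the last chosen end.
Sorted by end: (1,3)  (3,5)  (5,6)  (4,10)  (10,11)
take (1,3); take (3,5); take (5,6); take (10,11).
Selected 4 meetings.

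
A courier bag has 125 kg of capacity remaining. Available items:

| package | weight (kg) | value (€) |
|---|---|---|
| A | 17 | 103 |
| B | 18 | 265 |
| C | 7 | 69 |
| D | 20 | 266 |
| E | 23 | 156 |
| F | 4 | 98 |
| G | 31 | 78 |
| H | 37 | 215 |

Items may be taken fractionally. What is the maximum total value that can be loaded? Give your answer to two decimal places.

Order: F (98/4=24.50) > B (265/18=14.72) > D (266/20=13.30) > C (69/7=9.86) > E (156/23=6.78) > A (103/17=6.06) > H (215/37=5.81) > G (78/31=2.52)
Fill: take F (4 @ 98) → take B (18 @ 265) → take D (20 @ 266) → take C (7 @ 69) → take E (23 @ 156) → take A (17 @ 103) → take 36/37 of H → 209.19; 125/125 used.
Total value = 1166.19

1166.19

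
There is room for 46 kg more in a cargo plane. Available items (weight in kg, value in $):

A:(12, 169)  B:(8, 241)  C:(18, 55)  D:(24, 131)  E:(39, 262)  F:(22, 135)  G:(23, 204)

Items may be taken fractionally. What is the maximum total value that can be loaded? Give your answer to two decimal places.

634.15

Order: B (241/8=30.12) > A (169/12=14.08) > G (204/23=8.87) > E (262/39=6.72) > F (135/22=6.14) > D (131/24=5.46) > C (55/18=3.06)
Fill: take B (8 @ 241) → take A (12 @ 169) → take G (23 @ 204) → take 3/39 of E → 20.15; 46/46 used.
Total value = 634.15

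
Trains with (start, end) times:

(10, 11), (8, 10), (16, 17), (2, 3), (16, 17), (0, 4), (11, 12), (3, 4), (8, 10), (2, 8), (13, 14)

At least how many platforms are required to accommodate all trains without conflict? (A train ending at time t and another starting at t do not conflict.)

Count concurrent intervals with a sweep; the peak is the room count.
Events (time:±→running): 0:+→1 2:+→2 2:+→3 … peak 3.

3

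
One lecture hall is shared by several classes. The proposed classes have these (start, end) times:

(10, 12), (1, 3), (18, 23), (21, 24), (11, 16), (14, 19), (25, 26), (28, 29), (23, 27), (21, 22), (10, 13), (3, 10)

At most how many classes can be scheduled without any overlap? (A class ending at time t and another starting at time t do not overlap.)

Sort by end time and greedily take each interval whose start is ≥ the last chosen end.
Sorted by end: (1,3)  (3,10)  (10,12)  (10,13)  (11,16)  (14,19)  (21,22)  (18,23)  (21,24)  (25,26)  (23,27)  (28,29)
take (1,3); take (3,10); take (10,12); skip (10,13); skip (11,16); take (14,19); take (21,22); skip (21,24); take (25,26); skip (23,27); take (28,29).
Selected 7 classes.

7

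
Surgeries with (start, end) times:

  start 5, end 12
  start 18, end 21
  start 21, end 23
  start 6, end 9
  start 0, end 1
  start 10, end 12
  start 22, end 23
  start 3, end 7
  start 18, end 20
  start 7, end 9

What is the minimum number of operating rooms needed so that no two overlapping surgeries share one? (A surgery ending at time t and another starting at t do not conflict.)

3

starts: [0, 3, 5, 6, 7, 10, 18, 18, 21, 22]
ends:   [1, 7, 9, 9, 12, 12, 20, 21, 23, 23]
s0→1 e1→0 s3→1 s5→2 s6→3  — peak 3.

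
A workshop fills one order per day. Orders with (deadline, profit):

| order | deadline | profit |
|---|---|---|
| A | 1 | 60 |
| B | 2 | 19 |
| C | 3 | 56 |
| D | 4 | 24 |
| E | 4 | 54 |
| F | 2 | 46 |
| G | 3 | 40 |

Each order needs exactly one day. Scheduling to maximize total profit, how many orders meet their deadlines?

Sort by profit descending; place each in the latest free slot ≤ its deadline.
Profit order: A=60 C=56 E=54 F=46 G=40 D=24 B=19
Assign: A→slot 1, C→slot 3, E→slot 4, F→slot 2, G skipped, D skipped, B skipped.
Slots: [1:A] [2:F] [3:C] [4:E]
4 of 7 scheduled.

4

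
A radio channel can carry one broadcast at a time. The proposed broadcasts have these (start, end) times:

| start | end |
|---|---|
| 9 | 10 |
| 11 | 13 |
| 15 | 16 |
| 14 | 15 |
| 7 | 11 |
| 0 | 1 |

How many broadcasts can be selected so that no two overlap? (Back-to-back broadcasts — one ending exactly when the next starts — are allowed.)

Order by finish time; keep every interval that doesn't clash with the previous kept one.
By end time: (0,1), (9,10), (7,11), (11,13), (14,15), (15,16).
Pick (0,1); next start ≥ 1 → (9,10); next start ≥ 10 → (11,13); next start ≥ 13 → (14,15); next start ≥ 15 → (15,16).
Selected 5 broadcasts.

5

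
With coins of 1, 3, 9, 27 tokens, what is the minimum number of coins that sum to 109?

109 = 4×27 + 1×1
Total coins = 4 + 1 = 5

5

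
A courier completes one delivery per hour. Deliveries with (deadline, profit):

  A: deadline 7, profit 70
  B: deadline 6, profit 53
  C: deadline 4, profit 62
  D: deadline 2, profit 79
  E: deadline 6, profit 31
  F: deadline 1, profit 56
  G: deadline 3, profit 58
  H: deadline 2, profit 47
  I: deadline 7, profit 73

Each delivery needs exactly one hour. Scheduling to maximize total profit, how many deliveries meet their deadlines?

7

Sort by profit descending; place each in the latest free slot ≤ its deadline.
By profit: D(d2,79), I(d7,73), A(d7,70), C(d4,62), G(d3,58), F(d1,56), B(d6,53), H(d2,47), E(d6,31)
D→slot 2; I→slot 7; A→slot 6; C→slot 4; G→slot 3; F→slot 1; B→slot 5; H skipped; E skipped.
7 of 9 scheduled.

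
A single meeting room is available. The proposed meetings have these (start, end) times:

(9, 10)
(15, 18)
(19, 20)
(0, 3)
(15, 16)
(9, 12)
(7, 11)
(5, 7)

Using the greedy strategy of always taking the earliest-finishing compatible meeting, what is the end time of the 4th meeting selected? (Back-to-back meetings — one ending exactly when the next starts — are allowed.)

16

Order by finish time; keep every interval that doesn't clash with the previous kept one.
By end time: (0,3), (5,7), (9,10), (7,11), (9,12), (15,16), (15,18), (19,20).
Pick (0,3); next start ≥ 3 → (5,7); next start ≥ 7 → (9,10); next start ≥ 10 → (15,16); next start ≥ 16 → (19,20).
Selected: (0,3) (5,7) (9,10) (15,16) (19,20)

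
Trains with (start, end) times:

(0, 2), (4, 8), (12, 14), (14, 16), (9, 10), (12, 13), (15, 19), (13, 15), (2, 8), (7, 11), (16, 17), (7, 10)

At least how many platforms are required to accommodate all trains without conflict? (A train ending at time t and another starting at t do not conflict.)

4

starts: [0, 2, 4, 7, 7, 9, 12, 12, 13, 14, 15, 16]
ends:   [2, 8, 8, 10, 10, 11, 13, 14, 15, 16, 17, 19]
s0→1 e2→0 s2→1 s4→2 s7→3 s7→4  — peak 4.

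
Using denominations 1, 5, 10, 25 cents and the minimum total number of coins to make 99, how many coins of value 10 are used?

99 = 3×25 + 2×10 + 4×1
Count of 10: 2

2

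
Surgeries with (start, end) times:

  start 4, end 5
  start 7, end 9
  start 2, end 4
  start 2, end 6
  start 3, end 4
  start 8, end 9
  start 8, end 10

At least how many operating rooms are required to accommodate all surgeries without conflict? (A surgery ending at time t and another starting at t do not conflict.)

Events (time:±→running): 2:+→1 2:+→2 3:+→3 … peak 3.

3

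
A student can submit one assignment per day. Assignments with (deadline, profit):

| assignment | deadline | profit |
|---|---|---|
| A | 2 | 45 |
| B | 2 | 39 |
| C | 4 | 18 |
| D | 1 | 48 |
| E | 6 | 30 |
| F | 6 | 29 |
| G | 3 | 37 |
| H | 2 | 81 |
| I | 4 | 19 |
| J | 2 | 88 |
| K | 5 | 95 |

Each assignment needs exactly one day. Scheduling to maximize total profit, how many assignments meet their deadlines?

Sort by profit descending; place each in the latest free slot ≤ its deadline.
By profit: K(d5,95), J(d2,88), H(d2,81), D(d1,48), A(d2,45), B(d2,39), G(d3,37), E(d6,30), F(d6,29), I(d4,19), C(d4,18)
K→slot 5; J→slot 2; H→slot 1; D skipped; A skipped; B skipped; G→slot 3; E→slot 6; F→slot 4; I skipped; C skipped.
6 of 11 scheduled.

6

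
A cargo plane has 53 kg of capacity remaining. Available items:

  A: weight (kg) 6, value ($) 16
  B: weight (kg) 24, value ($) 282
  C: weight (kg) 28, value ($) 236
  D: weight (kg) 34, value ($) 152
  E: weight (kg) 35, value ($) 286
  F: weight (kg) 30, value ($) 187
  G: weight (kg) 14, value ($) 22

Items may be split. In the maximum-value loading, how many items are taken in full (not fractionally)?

2

Greedy by value/weight ratio, highest first.
Ratios (sorted): B 11.75, C 8.43, E 8.17, F 6.23, D 4.47, A 2.67, G 1.57
take B (24 @ 282); take C (28 @ 236); take 1/35 of E → 8.17. Capacity used 53/53.
2 item(s) taken whole; one partial (take 1/35 of E).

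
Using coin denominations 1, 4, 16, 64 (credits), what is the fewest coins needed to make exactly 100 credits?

4

100 = 1×64 + 2×16 + 1×4
Total coins = 1 + 2 + 1 = 4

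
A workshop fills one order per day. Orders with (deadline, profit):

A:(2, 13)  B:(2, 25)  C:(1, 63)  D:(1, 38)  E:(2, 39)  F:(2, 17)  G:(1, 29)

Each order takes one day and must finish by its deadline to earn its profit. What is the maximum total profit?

Sort by profit descending; place each in the latest free slot ≤ its deadline.
By profit: C(d1,63), E(d2,39), D(d1,38), G(d1,29), B(d2,25), F(d2,17), A(d2,13)
C→slot 1; E→slot 2; D skipped; G skipped; B skipped; F skipped; A skipped.
Profit = 63 + 39 = 102

102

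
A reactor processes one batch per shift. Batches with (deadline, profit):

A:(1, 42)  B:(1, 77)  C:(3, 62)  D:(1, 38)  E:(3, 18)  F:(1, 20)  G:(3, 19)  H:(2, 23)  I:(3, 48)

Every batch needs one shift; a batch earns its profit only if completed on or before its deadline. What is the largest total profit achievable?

Profit order: B=77 C=62 I=48 A=42 D=38 H=23 F=20 G=19 E=18
Assign: B→slot 1, C→slot 3, I→slot 2, A skipped, D skipped, H skipped, F skipped, G skipped, E skipped.
Slots: [1:B] [2:I] [3:C]
Profit = 77 + 48 + 62 = 187

187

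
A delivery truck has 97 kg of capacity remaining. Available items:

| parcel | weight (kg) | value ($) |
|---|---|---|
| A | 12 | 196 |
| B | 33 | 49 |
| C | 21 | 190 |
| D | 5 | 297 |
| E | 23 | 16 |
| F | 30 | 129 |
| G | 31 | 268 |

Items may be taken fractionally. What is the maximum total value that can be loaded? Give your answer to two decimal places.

1071.40

Sort by value per unit weight and fill in that order.
Order: D (297/5=59.40) > A (196/12=16.33) > C (190/21=9.05) > G (268/31=8.65) > F (129/30=4.30) > B (49/33=1.48) > E (16/23=0.70)
Fill: take D (5 @ 297) → take A (12 @ 196) → take C (21 @ 190) → take G (31 @ 268) → take 28/30 of F → 120.40; 97/97 used.
Total value = 1071.40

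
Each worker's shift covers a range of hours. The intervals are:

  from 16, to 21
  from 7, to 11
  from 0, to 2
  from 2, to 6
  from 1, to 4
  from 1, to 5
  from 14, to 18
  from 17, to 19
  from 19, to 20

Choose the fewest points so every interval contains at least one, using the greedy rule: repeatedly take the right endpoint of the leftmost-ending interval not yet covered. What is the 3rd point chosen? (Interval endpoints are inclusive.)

18

Sorted: [0,2] [1,4] [1,5] [2,6] [7,11] [14,18] [17,19] [19,20] [16,21]
{[0,2],[1,4],[1,5],[2,6]} hit by 2; {[7,11]} hit by 11; {[14,18],[17,19]} hit by 18; {[19,20],[16,21]} hit by 20.
Points: 2, 11, 18, 20 (4 total).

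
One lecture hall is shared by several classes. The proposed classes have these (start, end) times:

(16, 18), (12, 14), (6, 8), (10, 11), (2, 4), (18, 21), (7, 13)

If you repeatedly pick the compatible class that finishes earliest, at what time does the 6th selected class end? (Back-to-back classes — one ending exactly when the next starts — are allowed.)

Sort by end time and greedily take each interval whose start is ≥ the last chosen end.
Sorted by end: (2,4)  (6,8)  (10,11)  (7,13)  (12,14)  (16,18)  (18,21)
take (2,4); take (6,8); take (10,11); take (12,14); take (16,18); take (18,21).
Selected: (2,4) (6,8) (10,11) (12,14) (16,18) (18,21)

21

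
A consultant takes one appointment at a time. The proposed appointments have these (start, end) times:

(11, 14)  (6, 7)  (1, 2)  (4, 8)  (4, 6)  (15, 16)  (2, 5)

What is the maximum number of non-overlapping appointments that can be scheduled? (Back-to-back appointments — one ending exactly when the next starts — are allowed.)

5

Sorted by end: (1,2)  (2,5)  (4,6)  (6,7)  (4,8)  (11,14)  (15,16)
take (1,2); take (2,5); skip (4,6); take (6,7); take (11,14); take (15,16).
Selected 5 appointments.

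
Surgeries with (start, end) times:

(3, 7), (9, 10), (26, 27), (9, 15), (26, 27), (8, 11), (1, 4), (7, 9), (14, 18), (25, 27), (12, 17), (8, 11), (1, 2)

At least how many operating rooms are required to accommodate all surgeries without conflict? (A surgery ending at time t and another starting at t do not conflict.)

The answer is the maximum number of intervals overlapping at any instant.
starts: [1, 1, 3, 7, 8, 8, 9, 9, 12, 14, 25, 26, 26]
ends:   [2, 4, 7, 9, 10, 11, 11, 15, 17, 18, 27, 27, 27]
s1→1 s1→2 e2→1 s3→2 e4→1 e7→0 s7→1 s8→2 s8→3 e9→2 s9→3 s9→4  — peak 4.

4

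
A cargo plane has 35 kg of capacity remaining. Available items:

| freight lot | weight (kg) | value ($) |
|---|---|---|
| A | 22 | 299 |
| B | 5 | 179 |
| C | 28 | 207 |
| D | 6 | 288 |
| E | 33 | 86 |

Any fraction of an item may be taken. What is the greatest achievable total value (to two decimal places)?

Greedy by value/weight ratio, highest first.
Order: D (288/6=48.00) > B (179/5=35.80) > A (299/22=13.59) > C (207/28=7.39) > E (86/33=2.61)
Fill: take D (6 @ 288) → take B (5 @ 179) → take A (22 @ 299) → take 2/28 of C → 14.79; 35/35 used.
Total value = 780.79

780.79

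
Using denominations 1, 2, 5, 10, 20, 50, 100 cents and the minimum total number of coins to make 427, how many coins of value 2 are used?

1

Greedy: take as many of the largest coin as possible, then repeat with the remainder.
427 = 4×100 + 1×20 + 1×5 + 1×2
Count of 2: 1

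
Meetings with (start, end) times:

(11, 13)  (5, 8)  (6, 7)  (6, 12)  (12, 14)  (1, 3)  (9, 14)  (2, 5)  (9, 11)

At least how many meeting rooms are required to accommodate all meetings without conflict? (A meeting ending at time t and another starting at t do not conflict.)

starts: [1, 2, 5, 6, 6, 9, 9, 11, 12]
ends:   [3, 5, 7, 8, 11, 12, 13, 14, 14]
s1→1 s2→2 e3→1 e5→0 s5→1 s6→2 s6→3  — peak 3.

3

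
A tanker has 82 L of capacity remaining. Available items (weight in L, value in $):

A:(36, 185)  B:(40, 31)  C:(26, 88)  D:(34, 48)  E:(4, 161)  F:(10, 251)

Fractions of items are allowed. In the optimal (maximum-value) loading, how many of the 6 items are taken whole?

Ratios (sorted): E 40.25, F 25.10, A 5.14, C 3.38, D 1.41, B 0.78
take E (4 @ 161); take F (10 @ 251); take A (36 @ 185); take C (26 @ 88); take 6/34 of D → 8.47. Capacity used 82/82.
4 item(s) taken whole; one partial (take 6/34 of D).

4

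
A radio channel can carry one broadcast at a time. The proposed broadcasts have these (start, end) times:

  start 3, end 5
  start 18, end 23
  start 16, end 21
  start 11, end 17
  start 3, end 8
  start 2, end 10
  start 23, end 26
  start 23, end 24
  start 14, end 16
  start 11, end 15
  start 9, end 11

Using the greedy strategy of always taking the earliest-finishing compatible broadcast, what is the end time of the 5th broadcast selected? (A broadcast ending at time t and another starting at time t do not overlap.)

24

Sort by end time and greedily take each interval whose start is ≥ the last chosen end.
By end time: (3,5), (3,8), (2,10), (9,11), (11,15), (14,16), (11,17), (16,21), (18,23), (23,24), (23,26).
Pick (3,5); next start ≥ 5 → (9,11); next start ≥ 11 → (11,15); next start ≥ 15 → (16,21); next start ≥ 21 → (23,24).
Selected: (3,5) (9,11) (11,15) (16,21) (23,24)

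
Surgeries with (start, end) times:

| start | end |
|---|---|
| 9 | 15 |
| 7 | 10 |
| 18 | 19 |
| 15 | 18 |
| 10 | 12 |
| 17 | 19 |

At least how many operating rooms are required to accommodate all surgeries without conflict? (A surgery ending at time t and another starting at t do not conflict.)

The answer is the maximum number of intervals overlapping at any instant.
starts: [7, 9, 10, 15, 17, 18]
ends:   [10, 12, 15, 18, 19, 19]
s7→1 s9→2  — peak 2.

2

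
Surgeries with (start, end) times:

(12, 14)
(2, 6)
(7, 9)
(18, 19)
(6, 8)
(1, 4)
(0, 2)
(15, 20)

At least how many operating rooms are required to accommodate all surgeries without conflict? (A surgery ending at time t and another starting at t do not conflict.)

2

Events (time:±→running): 0:+→1 1:+→2 … peak 2.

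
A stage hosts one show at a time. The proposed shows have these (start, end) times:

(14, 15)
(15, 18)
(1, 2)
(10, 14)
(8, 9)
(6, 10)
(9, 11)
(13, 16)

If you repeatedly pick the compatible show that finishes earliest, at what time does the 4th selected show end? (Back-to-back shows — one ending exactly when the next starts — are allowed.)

15

Greedy by earliest finish: after sorting by end time, pick each interval compatible with the last pick.
Sorted by end: (1,2)  (8,9)  (6,10)  (9,11)  (10,14)  (14,15)  (13,16)  (15,18)
take (1,2); take (8,9); take (9,11); take (14,15); skip (13,16); take (15,18).
Selected: (1,2) (8,9) (9,11) (14,15) (15,18)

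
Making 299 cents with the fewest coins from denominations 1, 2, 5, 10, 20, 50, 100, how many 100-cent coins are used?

2

299 = 2×100 + 1×50 + 2×20 + 1×5 + 2×2
Count of 100: 2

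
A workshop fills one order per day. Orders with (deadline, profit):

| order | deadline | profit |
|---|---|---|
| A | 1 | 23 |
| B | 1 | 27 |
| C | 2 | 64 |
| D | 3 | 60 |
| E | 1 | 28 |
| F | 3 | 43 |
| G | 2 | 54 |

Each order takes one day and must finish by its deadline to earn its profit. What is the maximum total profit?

178

Sort by profit descending; place each in the latest free slot ≤ its deadline.
Profit order: C=64 D=60 G=54 F=43 E=28 B=27 A=23
Assign: C→slot 2, D→slot 3, G→slot 1, F skipped, E skipped, B skipped, A skipped.
Slots: [1:G] [2:C] [3:D]
Profit = 54 + 64 + 60 = 178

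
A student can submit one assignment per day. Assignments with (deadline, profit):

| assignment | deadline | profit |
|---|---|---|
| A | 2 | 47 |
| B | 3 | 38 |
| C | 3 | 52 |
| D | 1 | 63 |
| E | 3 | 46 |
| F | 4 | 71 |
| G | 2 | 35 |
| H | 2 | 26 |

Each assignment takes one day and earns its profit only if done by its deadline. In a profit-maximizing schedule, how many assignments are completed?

4

By profit: F(d4,71), D(d1,63), C(d3,52), A(d2,47), E(d3,46), B(d3,38), G(d2,35), H(d2,26)
F→slot 4; D→slot 1; C→slot 3; A→slot 2; E skipped; B skipped; G skipped; H skipped.
4 of 8 scheduled.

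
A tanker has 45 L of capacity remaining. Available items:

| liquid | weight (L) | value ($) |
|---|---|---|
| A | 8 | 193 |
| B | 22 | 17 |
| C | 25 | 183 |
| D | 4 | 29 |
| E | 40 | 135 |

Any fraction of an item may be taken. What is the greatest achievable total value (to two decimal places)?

432.00

Sort by value per unit weight and fill in that order.
Order: A (193/8=24.12) > C (183/25=7.32) > D (29/4=7.25) > E (135/40=3.38) > B (17/22=0.77)
Fill: take A (8 @ 193) → take C (25 @ 183) → take D (4 @ 29) → take 8/40 of E → 27.00; 45/45 used.
Total value = 432.00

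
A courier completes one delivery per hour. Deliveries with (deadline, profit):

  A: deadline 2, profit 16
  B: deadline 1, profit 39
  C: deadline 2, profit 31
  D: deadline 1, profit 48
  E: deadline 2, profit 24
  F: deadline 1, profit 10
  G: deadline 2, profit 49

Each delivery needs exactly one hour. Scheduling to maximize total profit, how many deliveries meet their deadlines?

2

Sort by profit descending; place each in the latest free slot ≤ its deadline.
By profit: G(d2,49), D(d1,48), B(d1,39), C(d2,31), E(d2,24), A(d2,16), F(d1,10)
G→slot 2; D→slot 1; B skipped; C skipped; E skipped; A skipped; F skipped.
2 of 7 scheduled.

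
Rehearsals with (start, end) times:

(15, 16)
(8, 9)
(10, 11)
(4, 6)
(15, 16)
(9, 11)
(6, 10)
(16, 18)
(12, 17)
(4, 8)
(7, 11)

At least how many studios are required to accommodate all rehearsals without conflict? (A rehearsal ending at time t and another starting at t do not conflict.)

The answer is the maximum number of intervals overlapping at any instant.
starts: [4, 4, 6, 7, 8, 9, 10, 12, 15, 15, 16]
ends:   [6, 8, 9, 10, 11, 11, 11, 16, 16, 17, 18]
s4→1 s4→2 e6→1 s6→2 s7→3  — peak 3.

3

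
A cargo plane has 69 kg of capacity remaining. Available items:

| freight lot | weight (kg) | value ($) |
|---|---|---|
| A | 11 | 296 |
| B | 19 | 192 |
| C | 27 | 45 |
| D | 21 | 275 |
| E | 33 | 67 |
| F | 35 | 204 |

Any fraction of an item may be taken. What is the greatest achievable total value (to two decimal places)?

867.91

Greedy by value/weight ratio, highest first.
Order: A (296/11=26.91) > D (275/21=13.10) > B (192/19=10.11) > F (204/35=5.83) > E (67/33=2.03) > C (45/27=1.67)
Fill: take A (11 @ 296) → take D (21 @ 275) → take B (19 @ 192) → take 18/35 of F → 104.91; 69/69 used.
Total value = 867.91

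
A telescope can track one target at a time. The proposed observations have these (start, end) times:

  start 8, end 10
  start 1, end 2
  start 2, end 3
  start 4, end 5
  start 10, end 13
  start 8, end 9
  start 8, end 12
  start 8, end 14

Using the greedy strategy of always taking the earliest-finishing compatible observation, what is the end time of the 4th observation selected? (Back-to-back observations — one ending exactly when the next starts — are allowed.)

9

Greedy by earliest finish: after sorting by end time, pick each interval compatible with the last pick.
Sorted by end: (1,2)  (2,3)  (4,5)  (8,9)  (8,10)  (8,12)  (10,13)  (8,14)
take (1,2); take (2,3); take (4,5); take (8,9); take (10,13).
Selected: (1,2) (2,3) (4,5) (8,9) (10,13)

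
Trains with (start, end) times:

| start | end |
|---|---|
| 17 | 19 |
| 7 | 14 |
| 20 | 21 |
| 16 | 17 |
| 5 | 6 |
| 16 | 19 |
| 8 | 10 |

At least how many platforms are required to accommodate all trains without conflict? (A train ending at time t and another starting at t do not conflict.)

2

Count concurrent intervals with a sweep; the peak is the room count.
Events (time:±→running): 5:+→1 6:-→0 7:+→1 8:+→2 … peak 2.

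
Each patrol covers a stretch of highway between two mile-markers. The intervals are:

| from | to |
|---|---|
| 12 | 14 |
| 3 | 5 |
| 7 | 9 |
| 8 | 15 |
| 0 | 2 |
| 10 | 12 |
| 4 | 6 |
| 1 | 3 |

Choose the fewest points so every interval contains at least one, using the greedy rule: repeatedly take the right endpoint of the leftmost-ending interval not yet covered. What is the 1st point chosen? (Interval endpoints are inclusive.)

Process intervals by earliest right end; each time one isn't hit yet, stab at its right endpoint.
By right end: [0,2]  [1,3]  [3,5]  [4,6]  [7,9]  [10,12]  [12,14]  [8,15]
[0,2] uncovered → point at 2; [3,5] uncovered → point at 5; [7,9] uncovered → point at 9; [10,12] uncovered → point at 12.
Points: 2, 5, 9, 12 (4 total).

2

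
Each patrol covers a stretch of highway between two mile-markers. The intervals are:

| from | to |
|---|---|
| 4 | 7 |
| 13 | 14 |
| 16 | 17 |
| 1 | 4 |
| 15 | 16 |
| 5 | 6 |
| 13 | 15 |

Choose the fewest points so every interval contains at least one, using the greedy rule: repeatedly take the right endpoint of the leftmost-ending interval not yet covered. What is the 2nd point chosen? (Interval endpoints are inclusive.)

6

Process intervals by earliest right end; each time one isn't hit yet, stab at its right endpoint.
Sorted: [1,4] [5,6] [4,7] [13,14] [13,15] [15,16] [16,17]
{[1,4]} hit by 4; {[5,6],[4,7]} hit by 6; {[13,14],[13,15]} hit by 14; {[15,16],[16,17]} hit by 16.
Points: 4, 6, 14, 16 (4 total).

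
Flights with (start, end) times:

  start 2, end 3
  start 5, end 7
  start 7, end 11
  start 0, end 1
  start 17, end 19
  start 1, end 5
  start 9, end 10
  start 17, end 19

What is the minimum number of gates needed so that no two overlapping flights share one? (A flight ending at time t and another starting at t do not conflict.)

Events (time:±→running): 0:+→1 1:-→0 1:+→1 2:+→2 … peak 2.

2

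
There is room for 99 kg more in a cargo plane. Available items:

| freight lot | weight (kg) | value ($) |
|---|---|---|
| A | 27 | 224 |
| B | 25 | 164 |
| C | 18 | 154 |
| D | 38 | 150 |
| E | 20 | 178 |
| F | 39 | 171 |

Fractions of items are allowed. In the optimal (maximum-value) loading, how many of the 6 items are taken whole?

Sort by value per unit weight and fill in that order.
Ratios (sorted): E 8.90, C 8.56, A 8.30, B 6.56, F 4.38, D 3.95
take E (20 @ 178); take C (18 @ 154); take A (27 @ 224); take B (25 @ 164); take 9/39 of F → 39.46. Capacity used 99/99.
4 item(s) taken whole; one partial (take 9/39 of F).

4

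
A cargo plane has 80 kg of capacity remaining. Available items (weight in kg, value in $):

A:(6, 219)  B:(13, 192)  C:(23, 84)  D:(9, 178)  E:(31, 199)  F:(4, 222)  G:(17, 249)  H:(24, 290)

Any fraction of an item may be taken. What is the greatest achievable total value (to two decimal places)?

1394.94

Sort by value per unit weight and fill in that order.
Ratios (sorted): F 55.50, A 36.50, D 19.78, B 14.77, G 14.65, H 12.08, E 6.42, C 3.65
take F (4 @ 222); take A (6 @ 219); take D (9 @ 178); take B (13 @ 192); take G (17 @ 249); take H (24 @ 290); take 7/31 of E → 44.94. Capacity used 80/80.
Total value = 1394.94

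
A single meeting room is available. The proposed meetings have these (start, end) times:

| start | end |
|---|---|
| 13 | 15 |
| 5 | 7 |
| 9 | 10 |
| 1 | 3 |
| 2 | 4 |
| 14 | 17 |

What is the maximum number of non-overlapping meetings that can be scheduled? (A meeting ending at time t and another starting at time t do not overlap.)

4

Sort by end time and greedily take each interval whose start is ≥ the last chosen end.
Sorted by end: (1,3)  (2,4)  (5,7)  (9,10)  (13,15)  (14,17)
take (1,3); take (5,7); take (9,10); take (13,15); skip (14,17).
Selected 4 meetings.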